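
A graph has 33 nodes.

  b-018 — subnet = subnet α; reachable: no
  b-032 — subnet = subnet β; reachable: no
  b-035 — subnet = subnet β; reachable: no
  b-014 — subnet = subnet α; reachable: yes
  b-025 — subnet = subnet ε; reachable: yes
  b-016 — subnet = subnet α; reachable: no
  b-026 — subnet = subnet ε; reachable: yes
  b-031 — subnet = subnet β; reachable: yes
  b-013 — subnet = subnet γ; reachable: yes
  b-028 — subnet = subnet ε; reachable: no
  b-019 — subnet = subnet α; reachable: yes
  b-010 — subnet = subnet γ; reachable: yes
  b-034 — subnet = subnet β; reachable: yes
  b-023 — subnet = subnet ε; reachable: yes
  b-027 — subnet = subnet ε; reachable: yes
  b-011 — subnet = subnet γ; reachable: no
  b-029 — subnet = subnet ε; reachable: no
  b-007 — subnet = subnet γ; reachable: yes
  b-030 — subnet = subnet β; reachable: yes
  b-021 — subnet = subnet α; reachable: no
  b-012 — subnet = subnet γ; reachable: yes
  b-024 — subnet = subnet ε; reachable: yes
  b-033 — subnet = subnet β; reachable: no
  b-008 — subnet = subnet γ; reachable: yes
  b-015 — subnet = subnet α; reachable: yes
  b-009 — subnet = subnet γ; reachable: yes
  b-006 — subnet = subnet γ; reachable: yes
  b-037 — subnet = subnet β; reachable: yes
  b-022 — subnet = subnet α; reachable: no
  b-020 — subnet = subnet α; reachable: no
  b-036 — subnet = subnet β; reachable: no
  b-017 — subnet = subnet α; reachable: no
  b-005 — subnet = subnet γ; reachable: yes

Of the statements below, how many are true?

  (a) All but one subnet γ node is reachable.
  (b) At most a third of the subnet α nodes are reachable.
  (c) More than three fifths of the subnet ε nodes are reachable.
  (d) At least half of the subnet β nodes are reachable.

(a) subnet γ: |A| = 9, |A ∩ B| = 8; needs |A ∖ B| = 1 — true.
(b) subnet α: |A| = 9, |A ∩ B| = 3; needs |A ∩ B| / |A| ≤ 1/3 — true.
(c) subnet ε: |A| = 7, |A ∩ B| = 5; needs |A ∩ B| / |A| > 3/5 — true.
(d) subnet β: |A| = 8, |A ∩ B| = 4; needs |A ∩ B| ≥ |A ∖ B| — true.

4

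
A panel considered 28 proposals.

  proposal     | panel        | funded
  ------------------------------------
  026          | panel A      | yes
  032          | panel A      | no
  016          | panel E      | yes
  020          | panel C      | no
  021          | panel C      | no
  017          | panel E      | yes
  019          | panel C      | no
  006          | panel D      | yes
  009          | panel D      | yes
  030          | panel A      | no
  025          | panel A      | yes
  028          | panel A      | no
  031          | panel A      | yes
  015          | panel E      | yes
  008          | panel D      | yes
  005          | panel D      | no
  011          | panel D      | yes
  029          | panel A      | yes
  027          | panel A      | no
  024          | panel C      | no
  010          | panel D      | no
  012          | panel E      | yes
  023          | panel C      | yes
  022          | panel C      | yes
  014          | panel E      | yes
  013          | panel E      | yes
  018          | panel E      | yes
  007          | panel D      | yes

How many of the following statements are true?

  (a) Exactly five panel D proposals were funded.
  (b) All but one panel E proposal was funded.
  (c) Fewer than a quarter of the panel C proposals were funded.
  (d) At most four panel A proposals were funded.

(a) panel D: |A| = 7, |A ∩ B| = 5; needs |A ∩ B| = 5 — true.
(b) panel E: |A| = 7, |A ∩ B| = 7; needs |A ∖ B| = 1 — false.
(c) panel C: |A| = 6, |A ∩ B| = 2; needs |A ∩ B| / |A| < 1/4 — false.
(d) panel A: |A| = 8, |A ∩ B| = 4; needs |A ∩ B| ≤ 4 — true.

2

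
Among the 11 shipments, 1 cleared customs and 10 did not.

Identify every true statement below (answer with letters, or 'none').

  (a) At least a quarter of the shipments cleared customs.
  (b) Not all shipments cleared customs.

|A| = 11, |A ∩ B| = 1, |A ∖ B| = 10.
(a) |A ∩ B| / |A| ≥ 1/4: fails.
(b) A ⊄ B (|A ∖ B| ≥ 1): holds.

(b)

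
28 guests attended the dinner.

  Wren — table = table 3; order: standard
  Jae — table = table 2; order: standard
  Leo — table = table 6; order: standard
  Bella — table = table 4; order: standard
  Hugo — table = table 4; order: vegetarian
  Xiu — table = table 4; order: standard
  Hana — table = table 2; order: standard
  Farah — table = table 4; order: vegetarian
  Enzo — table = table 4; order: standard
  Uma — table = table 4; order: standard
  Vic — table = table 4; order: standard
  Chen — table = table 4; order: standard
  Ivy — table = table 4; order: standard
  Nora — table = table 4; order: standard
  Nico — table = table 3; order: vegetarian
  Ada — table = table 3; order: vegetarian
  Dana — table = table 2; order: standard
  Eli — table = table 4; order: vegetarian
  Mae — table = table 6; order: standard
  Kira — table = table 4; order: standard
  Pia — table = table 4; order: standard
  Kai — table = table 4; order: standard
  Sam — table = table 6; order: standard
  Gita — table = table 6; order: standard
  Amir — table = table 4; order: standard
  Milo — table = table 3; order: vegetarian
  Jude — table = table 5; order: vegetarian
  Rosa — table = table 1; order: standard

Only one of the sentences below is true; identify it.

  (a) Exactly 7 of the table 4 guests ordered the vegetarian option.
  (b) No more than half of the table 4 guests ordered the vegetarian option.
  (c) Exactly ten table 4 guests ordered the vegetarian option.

|A| = 15, |A ∩ B| = 3, |A ∖ B| = 12.
(a) requires |A ∩ B| = 7: false.
(b) requires |A ∩ B| ≤ |A ∖ B|: true.
(c) requires |A ∩ B| = 10: false.

(b)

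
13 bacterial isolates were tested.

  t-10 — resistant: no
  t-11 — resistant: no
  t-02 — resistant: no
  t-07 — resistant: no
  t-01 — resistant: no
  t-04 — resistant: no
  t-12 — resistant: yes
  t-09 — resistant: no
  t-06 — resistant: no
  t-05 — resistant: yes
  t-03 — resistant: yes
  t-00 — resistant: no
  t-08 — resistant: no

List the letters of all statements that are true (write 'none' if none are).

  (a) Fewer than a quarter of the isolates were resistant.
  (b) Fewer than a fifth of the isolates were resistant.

(a)

|A| = 13, |A ∩ B| = 3, |A ∖ B| = 10.
(a) |A ∩ B| / |A| < 1/4: holds.
(b) |A ∩ B| / |A| < 1/5: fails.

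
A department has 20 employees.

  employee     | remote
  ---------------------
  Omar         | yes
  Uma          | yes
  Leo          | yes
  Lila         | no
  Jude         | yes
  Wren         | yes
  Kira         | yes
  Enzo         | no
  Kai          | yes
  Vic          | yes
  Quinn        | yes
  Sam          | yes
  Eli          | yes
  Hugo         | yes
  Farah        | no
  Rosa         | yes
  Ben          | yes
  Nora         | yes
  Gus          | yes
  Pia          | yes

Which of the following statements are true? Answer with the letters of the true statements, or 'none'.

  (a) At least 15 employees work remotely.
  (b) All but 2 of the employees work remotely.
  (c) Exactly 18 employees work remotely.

(a)

|A| = 20, |A ∩ B| = 17, |A ∖ B| = 3.
(a) |A ∩ B| ≥ 15: holds.
(b) |A ∖ B| = 2: fails.
(c) |A ∩ B| = 18: fails.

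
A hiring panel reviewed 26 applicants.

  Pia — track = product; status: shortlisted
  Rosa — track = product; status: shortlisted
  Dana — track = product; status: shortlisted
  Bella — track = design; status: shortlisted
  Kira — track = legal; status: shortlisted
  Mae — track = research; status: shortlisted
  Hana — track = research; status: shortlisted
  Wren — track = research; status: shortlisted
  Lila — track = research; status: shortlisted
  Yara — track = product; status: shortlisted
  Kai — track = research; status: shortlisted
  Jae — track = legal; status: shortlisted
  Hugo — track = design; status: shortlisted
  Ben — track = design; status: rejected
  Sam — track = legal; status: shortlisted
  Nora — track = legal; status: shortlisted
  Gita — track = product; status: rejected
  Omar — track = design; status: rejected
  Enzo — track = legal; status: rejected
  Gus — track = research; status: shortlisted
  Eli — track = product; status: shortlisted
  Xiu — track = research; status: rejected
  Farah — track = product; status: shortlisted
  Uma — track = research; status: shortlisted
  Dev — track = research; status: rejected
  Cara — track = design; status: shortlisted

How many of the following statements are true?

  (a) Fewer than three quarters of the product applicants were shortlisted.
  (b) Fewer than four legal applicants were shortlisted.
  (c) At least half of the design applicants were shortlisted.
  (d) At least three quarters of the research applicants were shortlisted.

2

(a) product: |A| = 7, |A ∩ B| = 6; needs |A ∩ B| / |A| < 3/4 — false.
(b) legal: |A| = 5, |A ∩ B| = 4; needs |A ∩ B| < 4 — false.
(c) design: |A| = 5, |A ∩ B| = 3; needs |A ∩ B| ≥ |A ∖ B| — true.
(d) research: |A| = 9, |A ∩ B| = 7; needs |A ∩ B| / |A| ≥ 3/4 — true.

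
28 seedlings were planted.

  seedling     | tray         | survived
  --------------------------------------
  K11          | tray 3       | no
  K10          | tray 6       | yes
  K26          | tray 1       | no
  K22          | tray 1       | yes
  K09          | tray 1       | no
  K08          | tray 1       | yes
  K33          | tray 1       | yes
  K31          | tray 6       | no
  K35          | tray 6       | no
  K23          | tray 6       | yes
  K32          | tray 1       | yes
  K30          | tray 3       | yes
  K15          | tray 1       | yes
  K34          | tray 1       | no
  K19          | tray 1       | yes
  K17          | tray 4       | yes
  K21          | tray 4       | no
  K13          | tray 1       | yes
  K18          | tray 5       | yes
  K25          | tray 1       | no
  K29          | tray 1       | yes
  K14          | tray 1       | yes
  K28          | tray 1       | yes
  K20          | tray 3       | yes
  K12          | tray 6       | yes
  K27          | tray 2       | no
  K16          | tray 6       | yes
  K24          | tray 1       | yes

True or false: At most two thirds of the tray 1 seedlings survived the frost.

False

The determiner here denotes the relation: |A ∩ B| / |A| ≤ 2/3.
|A| = 15, |A ∩ B| = 11, |A ∖ B| = 4.
|A ∩ B|/|A| = 11/15, so the statement is false.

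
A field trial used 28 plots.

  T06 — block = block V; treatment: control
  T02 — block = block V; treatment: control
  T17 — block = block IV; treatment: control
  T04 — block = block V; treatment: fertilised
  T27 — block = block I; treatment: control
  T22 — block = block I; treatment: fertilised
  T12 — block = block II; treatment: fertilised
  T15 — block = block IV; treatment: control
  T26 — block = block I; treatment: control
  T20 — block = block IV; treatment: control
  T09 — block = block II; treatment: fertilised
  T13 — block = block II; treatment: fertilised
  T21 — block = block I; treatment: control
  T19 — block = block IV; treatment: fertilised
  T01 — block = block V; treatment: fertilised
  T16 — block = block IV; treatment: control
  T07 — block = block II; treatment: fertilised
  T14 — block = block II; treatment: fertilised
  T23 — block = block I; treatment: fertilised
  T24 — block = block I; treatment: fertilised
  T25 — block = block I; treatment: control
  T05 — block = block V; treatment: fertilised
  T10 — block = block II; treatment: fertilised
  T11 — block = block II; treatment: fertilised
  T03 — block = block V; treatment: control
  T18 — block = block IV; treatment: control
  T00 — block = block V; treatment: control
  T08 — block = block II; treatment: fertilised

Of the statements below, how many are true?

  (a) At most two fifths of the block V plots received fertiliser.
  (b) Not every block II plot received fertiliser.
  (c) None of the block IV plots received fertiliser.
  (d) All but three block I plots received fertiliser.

0

(a) block V: |A| = 7, |A ∩ B| = 3; needs |A ∩ B| / |A| ≤ 2/5 — false.
(b) block II: |A| = 8, |A ∩ B| = 8; needs A ⊄ B (|A ∖ B| ≥ 1) — false.
(c) block IV: |A| = 6, |A ∩ B| = 1; needs A ∩ B = ∅ (|A ∩ B| = 0) — false.
(d) block I: |A| = 7, |A ∩ B| = 3; needs |A ∖ B| = 3 — false.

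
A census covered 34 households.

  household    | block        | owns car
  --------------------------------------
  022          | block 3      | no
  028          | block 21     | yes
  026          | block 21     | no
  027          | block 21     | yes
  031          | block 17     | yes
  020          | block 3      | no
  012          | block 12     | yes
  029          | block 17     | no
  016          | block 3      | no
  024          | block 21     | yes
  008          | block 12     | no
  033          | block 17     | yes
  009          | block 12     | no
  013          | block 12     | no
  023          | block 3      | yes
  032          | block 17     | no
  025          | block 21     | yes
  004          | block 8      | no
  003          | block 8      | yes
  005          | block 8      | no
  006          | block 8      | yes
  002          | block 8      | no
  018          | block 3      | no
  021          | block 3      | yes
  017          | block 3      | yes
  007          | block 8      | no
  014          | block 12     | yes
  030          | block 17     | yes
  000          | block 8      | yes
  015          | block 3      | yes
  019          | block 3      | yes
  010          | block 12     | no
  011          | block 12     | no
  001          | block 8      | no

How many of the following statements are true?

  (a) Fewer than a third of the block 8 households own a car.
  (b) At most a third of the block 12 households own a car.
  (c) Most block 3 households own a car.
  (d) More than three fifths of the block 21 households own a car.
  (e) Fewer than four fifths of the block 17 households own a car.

(a) block 8: |A| = 8, |A ∩ B| = 3; needs |A ∩ B| / |A| < 1/3 — false.
(b) block 12: |A| = 7, |A ∩ B| = 2; needs |A ∩ B| / |A| ≤ 1/3 — true.
(c) block 3: |A| = 9, |A ∩ B| = 5; needs |A ∩ B| > |A ∖ B| — true.
(d) block 21: |A| = 5, |A ∩ B| = 4; needs |A ∩ B| / |A| > 3/5 — true.
(e) block 17: |A| = 5, |A ∩ B| = 3; needs |A ∩ B| / |A| < 4/5 — true.

4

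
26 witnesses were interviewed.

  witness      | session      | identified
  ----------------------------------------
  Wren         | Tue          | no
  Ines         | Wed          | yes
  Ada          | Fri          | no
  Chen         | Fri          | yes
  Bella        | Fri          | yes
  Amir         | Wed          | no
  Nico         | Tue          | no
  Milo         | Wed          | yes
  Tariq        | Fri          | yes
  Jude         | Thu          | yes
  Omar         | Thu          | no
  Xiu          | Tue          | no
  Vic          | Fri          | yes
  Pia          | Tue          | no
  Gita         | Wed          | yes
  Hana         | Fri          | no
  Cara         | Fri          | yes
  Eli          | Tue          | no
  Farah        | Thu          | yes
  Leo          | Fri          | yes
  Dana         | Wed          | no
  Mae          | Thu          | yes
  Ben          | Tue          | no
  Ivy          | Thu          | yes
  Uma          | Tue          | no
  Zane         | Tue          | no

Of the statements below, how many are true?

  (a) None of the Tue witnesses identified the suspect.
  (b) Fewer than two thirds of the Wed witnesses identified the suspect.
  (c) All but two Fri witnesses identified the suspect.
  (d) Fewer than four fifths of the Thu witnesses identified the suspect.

(a) Tue: |A| = 8, |A ∩ B| = 0; needs A ∩ B = ∅ (|A ∩ B| = 0) — true.
(b) Wed: |A| = 5, |A ∩ B| = 3; needs |A ∩ B| / |A| < 2/3 — true.
(c) Fri: |A| = 8, |A ∩ B| = 6; needs |A ∖ B| = 2 — true.
(d) Thu: |A| = 5, |A ∩ B| = 4; needs |A ∩ B| / |A| < 4/5 — false.

3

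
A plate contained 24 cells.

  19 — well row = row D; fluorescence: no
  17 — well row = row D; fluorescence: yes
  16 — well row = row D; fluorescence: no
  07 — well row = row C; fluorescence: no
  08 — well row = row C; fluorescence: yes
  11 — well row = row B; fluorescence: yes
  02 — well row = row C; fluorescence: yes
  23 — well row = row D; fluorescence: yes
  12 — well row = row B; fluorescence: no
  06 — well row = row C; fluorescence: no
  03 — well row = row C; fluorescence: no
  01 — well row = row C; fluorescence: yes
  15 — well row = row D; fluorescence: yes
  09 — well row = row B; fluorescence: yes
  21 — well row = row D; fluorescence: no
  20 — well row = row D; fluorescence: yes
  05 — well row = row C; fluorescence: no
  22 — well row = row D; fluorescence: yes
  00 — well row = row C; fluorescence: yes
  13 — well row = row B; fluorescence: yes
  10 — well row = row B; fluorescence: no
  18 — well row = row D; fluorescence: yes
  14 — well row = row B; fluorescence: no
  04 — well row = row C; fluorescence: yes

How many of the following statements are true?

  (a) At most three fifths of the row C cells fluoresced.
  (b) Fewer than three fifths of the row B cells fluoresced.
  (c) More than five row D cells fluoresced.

3

(a) row C: |A| = 9, |A ∩ B| = 5; needs |A ∩ B| / |A| ≤ 3/5 — true.
(b) row B: |A| = 6, |A ∩ B| = 3; needs |A ∩ B| / |A| < 3/5 — true.
(c) row D: |A| = 9, |A ∩ B| = 6; needs |A ∩ B| > 5 — true.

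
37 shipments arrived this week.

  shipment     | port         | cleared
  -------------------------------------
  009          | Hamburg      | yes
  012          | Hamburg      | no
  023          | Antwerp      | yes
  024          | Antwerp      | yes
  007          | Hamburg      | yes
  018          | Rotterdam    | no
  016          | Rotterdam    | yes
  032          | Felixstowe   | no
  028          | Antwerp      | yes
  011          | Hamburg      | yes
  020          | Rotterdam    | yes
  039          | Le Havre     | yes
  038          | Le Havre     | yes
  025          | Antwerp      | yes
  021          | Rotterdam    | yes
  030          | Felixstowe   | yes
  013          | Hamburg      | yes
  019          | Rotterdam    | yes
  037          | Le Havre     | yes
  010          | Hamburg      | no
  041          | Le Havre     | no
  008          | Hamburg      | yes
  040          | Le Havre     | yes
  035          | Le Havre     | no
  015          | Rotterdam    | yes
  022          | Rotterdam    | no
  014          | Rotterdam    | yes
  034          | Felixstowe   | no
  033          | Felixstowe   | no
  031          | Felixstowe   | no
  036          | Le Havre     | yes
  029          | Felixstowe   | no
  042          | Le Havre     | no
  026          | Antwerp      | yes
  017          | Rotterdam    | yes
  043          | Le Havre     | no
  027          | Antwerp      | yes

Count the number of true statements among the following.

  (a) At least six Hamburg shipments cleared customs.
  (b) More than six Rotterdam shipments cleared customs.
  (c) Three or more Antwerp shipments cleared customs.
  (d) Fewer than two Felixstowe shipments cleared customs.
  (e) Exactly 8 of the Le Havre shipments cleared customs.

3

(a) Hamburg: |A| = 7, |A ∩ B| = 5; needs |A ∩ B| ≥ 6 — false.
(b) Rotterdam: |A| = 9, |A ∩ B| = 7; needs |A ∩ B| > 6 — true.
(c) Antwerp: |A| = 6, |A ∩ B| = 6; needs |A ∩ B| ≥ 3 — true.
(d) Felixstowe: |A| = 6, |A ∩ B| = 1; needs |A ∩ B| < 2 — true.
(e) Le Havre: |A| = 9, |A ∩ B| = 5; needs |A ∩ B| = 8 — false.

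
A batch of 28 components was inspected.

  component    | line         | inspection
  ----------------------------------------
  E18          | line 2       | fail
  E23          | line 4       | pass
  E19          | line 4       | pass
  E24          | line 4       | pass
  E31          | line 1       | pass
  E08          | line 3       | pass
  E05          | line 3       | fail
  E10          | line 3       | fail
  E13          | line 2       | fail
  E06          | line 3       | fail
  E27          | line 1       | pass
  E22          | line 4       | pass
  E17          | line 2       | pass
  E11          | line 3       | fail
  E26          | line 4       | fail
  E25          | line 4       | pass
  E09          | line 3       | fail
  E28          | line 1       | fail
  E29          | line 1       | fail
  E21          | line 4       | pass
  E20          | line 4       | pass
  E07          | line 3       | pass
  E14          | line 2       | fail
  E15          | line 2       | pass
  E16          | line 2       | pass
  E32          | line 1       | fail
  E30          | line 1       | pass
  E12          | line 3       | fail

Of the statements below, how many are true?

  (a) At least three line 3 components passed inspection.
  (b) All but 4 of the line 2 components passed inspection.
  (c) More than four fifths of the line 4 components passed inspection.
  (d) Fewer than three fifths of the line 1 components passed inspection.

(a) line 3: |A| = 8, |A ∩ B| = 2; needs |A ∩ B| ≥ 3 — false.
(b) line 2: |A| = 6, |A ∩ B| = 3; needs |A ∖ B| = 4 — false.
(c) line 4: |A| = 8, |A ∩ B| = 7; needs |A ∩ B| / |A| > 4/5 — true.
(d) line 1: |A| = 6, |A ∩ B| = 3; needs |A ∩ B| / |A| < 3/5 — true.

2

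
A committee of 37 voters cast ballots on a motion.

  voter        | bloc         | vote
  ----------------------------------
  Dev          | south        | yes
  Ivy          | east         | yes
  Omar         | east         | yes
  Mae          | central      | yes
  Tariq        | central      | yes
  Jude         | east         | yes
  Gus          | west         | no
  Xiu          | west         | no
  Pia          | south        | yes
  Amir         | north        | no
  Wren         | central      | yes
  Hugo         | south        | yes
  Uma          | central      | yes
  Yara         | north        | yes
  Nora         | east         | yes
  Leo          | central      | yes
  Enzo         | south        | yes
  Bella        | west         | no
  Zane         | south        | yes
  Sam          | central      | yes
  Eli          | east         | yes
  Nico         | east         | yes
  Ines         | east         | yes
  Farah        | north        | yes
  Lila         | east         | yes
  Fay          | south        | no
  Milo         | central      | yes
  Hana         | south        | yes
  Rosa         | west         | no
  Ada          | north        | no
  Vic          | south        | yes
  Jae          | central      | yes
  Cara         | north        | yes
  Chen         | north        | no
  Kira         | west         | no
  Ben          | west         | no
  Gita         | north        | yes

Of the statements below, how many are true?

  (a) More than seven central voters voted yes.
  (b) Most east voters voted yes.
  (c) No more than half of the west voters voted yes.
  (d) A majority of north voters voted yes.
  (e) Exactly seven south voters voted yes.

(a) central: |A| = 8, |A ∩ B| = 8; needs |A ∩ B| > 7 — true.
(b) east: |A| = 8, |A ∩ B| = 8; needs |A ∩ B| > |A ∖ B| — true.
(c) west: |A| = 6, |A ∩ B| = 0; needs |A ∩ B| ≤ |A ∖ B| — true.
(d) north: |A| = 7, |A ∩ B| = 4; needs |A ∩ B| > |A ∖ B| — true.
(e) south: |A| = 8, |A ∩ B| = 7; needs |A ∩ B| = 7 — true.

5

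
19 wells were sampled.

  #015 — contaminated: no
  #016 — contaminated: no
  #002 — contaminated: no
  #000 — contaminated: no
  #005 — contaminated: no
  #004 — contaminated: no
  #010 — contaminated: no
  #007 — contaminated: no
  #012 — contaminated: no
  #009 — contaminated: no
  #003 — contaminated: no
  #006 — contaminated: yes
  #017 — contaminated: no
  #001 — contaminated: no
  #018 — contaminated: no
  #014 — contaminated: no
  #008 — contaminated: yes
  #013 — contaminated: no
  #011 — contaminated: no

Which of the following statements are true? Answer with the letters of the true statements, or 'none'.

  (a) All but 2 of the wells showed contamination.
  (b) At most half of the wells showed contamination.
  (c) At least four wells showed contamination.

(b)

|A| = 19, |A ∩ B| = 2, |A ∖ B| = 17.
(a) |A ∖ B| = 2: fails.
(b) |A ∩ B| ≤ |A ∖ B|: holds.
(c) |A ∩ B| ≥ 4: fails.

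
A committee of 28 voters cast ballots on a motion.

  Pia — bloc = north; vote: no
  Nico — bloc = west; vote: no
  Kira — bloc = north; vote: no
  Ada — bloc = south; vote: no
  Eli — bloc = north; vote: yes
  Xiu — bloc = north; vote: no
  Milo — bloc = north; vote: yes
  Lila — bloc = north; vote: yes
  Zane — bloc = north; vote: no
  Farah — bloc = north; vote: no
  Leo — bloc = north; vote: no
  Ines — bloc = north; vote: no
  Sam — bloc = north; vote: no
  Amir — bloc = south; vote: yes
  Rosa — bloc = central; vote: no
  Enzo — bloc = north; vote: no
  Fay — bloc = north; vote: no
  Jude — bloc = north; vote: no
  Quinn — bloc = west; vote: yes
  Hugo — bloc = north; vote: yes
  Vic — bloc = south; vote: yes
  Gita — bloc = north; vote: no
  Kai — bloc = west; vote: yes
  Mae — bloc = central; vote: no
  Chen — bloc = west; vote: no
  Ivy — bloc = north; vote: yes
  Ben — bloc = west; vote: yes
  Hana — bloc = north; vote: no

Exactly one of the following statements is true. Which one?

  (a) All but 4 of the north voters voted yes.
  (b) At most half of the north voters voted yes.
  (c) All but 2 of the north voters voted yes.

|A| = 18, |A ∩ B| = 5, |A ∖ B| = 13.
(a) requires |A ∖ B| = 4: false.
(b) requires |A ∩ B| ≤ |A ∖ B|: true.
(c) requires |A ∖ B| = 2: false.

(b)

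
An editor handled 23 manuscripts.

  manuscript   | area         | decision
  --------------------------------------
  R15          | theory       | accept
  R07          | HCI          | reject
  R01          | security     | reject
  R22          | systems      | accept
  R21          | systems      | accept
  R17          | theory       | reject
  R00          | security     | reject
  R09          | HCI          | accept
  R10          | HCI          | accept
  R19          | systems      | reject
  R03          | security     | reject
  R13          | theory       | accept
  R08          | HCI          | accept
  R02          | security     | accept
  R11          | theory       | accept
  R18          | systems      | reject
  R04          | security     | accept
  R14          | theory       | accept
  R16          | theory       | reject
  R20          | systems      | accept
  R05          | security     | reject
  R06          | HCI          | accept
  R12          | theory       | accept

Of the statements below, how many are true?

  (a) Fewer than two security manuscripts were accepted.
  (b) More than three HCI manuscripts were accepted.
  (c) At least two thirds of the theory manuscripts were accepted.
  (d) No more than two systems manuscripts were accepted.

2

(a) security: |A| = 6, |A ∩ B| = 2; needs |A ∩ B| < 2 — false.
(b) HCI: |A| = 5, |A ∩ B| = 4; needs |A ∩ B| > 3 — true.
(c) theory: |A| = 7, |A ∩ B| = 5; needs |A ∩ B| / |A| ≥ 2/3 — true.
(d) systems: |A| = 5, |A ∩ B| = 3; needs |A ∩ B| ≤ 2 — false.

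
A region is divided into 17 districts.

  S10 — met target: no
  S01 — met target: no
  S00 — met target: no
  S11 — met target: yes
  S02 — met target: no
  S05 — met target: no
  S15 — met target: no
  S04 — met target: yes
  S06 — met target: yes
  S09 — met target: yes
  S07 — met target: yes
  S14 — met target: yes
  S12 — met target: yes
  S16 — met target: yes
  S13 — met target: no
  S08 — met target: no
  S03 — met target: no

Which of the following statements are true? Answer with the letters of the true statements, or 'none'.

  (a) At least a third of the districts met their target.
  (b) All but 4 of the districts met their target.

(a)

|A| = 17, |A ∩ B| = 8, |A ∖ B| = 9.
(a) |A ∩ B| / |A| ≥ 1/3: holds.
(b) |A ∖ B| = 4: fails.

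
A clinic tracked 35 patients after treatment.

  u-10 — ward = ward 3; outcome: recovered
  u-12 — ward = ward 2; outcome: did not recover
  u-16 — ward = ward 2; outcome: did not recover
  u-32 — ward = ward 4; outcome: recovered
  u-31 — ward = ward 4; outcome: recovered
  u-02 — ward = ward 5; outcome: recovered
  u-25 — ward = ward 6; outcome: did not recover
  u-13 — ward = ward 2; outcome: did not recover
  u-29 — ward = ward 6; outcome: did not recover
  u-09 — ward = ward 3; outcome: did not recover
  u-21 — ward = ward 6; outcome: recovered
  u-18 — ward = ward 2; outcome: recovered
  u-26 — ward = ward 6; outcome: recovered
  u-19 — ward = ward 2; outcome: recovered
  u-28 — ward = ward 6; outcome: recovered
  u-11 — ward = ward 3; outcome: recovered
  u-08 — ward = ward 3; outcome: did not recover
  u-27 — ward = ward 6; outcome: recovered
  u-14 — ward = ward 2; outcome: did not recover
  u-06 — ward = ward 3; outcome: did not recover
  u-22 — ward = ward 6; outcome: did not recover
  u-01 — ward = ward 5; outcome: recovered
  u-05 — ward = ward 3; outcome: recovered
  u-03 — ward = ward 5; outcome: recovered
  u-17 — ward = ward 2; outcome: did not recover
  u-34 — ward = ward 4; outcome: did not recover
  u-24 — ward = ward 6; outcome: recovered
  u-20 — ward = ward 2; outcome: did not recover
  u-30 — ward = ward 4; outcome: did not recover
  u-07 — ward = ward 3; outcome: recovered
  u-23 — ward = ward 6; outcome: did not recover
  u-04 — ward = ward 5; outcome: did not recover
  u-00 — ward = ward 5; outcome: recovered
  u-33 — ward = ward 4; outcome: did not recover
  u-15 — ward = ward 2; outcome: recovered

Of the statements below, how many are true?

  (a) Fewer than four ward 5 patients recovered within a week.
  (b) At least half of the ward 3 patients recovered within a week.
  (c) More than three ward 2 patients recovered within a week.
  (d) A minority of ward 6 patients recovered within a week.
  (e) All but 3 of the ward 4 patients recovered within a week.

2

(a) ward 5: |A| = 5, |A ∩ B| = 4; needs |A ∩ B| < 4 — false.
(b) ward 3: |A| = 7, |A ∩ B| = 4; needs |A ∩ B| ≥ |A ∖ B| — true.
(c) ward 2: |A| = 9, |A ∩ B| = 3; needs |A ∩ B| > 3 — false.
(d) ward 6: |A| = 9, |A ∩ B| = 5; needs |A ∩ B| < |A ∖ B| — false.
(e) ward 4: |A| = 5, |A ∩ B| = 2; needs |A ∖ B| = 3 — true.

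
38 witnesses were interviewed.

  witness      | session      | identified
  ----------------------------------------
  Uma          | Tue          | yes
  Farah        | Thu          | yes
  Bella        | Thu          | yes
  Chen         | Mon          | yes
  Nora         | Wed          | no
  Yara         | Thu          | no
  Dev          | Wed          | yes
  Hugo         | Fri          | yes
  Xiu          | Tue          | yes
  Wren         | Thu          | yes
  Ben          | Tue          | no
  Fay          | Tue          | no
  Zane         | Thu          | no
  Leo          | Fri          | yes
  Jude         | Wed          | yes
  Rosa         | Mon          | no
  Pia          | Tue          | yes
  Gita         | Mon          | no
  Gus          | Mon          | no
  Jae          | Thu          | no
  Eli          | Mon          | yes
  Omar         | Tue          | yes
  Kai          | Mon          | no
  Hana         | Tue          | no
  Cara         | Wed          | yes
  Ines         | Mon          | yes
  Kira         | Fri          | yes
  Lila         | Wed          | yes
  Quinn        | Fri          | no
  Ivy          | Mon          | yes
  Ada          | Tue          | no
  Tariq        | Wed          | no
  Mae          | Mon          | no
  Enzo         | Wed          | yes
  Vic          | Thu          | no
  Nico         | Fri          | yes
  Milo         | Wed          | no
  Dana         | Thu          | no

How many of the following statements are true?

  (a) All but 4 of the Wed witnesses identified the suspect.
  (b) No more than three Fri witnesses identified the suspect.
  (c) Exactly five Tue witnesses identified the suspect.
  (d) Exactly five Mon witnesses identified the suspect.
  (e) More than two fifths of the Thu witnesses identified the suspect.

0

(a) Wed: |A| = 8, |A ∩ B| = 5; needs |A ∖ B| = 4 — false.
(b) Fri: |A| = 5, |A ∩ B| = 4; needs |A ∩ B| ≤ 3 — false.
(c) Tue: |A| = 8, |A ∩ B| = 4; needs |A ∩ B| = 5 — false.
(d) Mon: |A| = 9, |A ∩ B| = 4; needs |A ∩ B| = 5 — false.
(e) Thu: |A| = 8, |A ∩ B| = 3; needs |A ∩ B| / |A| > 2/5 — false.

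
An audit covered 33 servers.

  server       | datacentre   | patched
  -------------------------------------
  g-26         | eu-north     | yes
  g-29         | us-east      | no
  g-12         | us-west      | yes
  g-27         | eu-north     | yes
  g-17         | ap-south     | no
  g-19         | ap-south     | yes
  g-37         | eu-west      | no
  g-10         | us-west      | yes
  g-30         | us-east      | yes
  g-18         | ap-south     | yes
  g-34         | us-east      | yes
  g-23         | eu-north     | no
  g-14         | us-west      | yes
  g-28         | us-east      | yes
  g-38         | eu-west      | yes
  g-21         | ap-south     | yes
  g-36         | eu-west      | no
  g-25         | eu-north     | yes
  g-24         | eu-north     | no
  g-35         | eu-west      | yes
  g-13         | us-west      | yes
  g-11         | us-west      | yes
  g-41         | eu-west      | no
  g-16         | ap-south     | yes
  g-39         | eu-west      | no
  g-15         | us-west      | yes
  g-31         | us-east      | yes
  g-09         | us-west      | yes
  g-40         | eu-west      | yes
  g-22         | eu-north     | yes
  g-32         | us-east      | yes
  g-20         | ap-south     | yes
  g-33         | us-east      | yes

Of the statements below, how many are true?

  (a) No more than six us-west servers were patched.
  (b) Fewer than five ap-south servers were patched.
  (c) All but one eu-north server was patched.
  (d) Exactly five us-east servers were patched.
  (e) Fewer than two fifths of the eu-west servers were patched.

0

(a) us-west: |A| = 7, |A ∩ B| = 7; needs |A ∩ B| ≤ 6 — false.
(b) ap-south: |A| = 6, |A ∩ B| = 5; needs |A ∩ B| < 5 — false.
(c) eu-north: |A| = 6, |A ∩ B| = 4; needs |A ∖ B| = 1 — false.
(d) us-east: |A| = 7, |A ∩ B| = 6; needs |A ∩ B| = 5 — false.
(e) eu-west: |A| = 7, |A ∩ B| = 3; needs |A ∩ B| / |A| < 2/5 — false.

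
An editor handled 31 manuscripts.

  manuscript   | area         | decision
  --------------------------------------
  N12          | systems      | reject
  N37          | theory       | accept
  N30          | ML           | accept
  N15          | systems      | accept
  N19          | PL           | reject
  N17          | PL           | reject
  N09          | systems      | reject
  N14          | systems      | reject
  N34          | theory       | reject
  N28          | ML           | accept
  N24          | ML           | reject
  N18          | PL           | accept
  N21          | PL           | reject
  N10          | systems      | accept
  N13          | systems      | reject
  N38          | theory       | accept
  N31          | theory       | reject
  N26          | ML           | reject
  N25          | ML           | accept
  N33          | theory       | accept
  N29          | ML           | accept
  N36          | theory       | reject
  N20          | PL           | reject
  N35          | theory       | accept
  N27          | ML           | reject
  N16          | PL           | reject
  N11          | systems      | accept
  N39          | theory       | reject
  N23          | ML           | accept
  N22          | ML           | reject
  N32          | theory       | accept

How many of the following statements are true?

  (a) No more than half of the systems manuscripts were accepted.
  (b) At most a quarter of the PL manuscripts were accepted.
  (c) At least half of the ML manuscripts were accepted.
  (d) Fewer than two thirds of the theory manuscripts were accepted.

(a) systems: |A| = 7, |A ∩ B| = 3; needs |A ∩ B| ≤ |A ∖ B| — true.
(b) PL: |A| = 6, |A ∩ B| = 1; needs |A ∩ B| / |A| ≤ 1/4 — true.
(c) ML: |A| = 9, |A ∩ B| = 5; needs |A ∩ B| ≥ |A ∖ B| — true.
(d) theory: |A| = 9, |A ∩ B| = 5; needs |A ∩ B| / |A| < 2/3 — true.

4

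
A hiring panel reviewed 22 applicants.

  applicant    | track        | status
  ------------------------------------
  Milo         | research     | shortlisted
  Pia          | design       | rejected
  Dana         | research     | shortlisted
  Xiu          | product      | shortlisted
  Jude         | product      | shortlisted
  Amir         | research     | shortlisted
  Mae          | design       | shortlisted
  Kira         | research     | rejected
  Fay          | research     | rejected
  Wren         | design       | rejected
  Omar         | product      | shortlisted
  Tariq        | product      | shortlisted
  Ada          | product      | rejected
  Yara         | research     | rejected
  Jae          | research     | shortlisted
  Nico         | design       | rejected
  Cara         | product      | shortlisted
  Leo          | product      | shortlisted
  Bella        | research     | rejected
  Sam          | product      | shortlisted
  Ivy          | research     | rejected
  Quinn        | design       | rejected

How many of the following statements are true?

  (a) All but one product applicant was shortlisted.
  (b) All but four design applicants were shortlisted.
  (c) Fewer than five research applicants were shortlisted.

(a) product: |A| = 8, |A ∩ B| = 7; needs |A ∖ B| = 1 — true.
(b) design: |A| = 5, |A ∩ B| = 1; needs |A ∖ B| = 4 — true.
(c) research: |A| = 9, |A ∩ B| = 4; needs |A ∩ B| < 5 — true.

3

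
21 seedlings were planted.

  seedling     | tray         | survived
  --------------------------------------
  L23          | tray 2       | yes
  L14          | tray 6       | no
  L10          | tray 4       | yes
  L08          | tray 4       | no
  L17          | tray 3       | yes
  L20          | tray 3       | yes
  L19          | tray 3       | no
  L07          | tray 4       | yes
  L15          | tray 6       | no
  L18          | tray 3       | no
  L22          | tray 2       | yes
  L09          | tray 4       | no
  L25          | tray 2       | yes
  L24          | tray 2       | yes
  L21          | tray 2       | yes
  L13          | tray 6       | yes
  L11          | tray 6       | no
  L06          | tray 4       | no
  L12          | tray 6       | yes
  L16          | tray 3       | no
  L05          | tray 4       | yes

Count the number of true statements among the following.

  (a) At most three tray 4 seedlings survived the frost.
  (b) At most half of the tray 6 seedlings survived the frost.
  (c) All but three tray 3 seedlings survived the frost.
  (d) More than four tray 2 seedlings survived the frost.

4

(a) tray 4: |A| = 6, |A ∩ B| = 3; needs |A ∩ B| ≤ 3 — true.
(b) tray 6: |A| = 5, |A ∩ B| = 2; needs |A ∩ B| ≤ |A ∖ B| — true.
(c) tray 3: |A| = 5, |A ∩ B| = 2; needs |A ∖ B| = 3 — true.
(d) tray 2: |A| = 5, |A ∩ B| = 5; needs |A ∩ B| > 4 — true.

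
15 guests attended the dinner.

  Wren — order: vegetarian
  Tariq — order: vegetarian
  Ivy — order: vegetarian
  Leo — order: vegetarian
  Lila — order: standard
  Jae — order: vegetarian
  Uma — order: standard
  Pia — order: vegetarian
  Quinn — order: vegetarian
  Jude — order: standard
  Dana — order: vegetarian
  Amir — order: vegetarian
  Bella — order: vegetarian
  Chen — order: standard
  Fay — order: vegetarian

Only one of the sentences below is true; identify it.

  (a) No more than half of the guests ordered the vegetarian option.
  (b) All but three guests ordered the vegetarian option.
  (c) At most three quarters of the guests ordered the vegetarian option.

|A| = 15, |A ∩ B| = 11, |A ∖ B| = 4.
(a) requires |A ∩ B| ≤ |A ∖ B|: false.
(b) requires |A ∖ B| = 3: false.
(c) requires |A ∩ B| / |A| ≤ 3/4: true.

(c)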